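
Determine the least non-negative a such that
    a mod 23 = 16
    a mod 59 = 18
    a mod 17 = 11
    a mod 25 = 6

The moduli are pairwise coprime; N = 23·59·17·25 = 576725.
N/23 = 25075; 25075 ≡ 5 (mod 23); 5·14 ≡ 1, so inverse 14.
N/59 = 9775; 9775 ≡ 40 (mod 59); 40·31 ≡ 1, so inverse 31.
N/17 = 33925; 33925 ≡ 10 (mod 17); 10·12 ≡ 1, so inverse 12.
N/25 = 23069; 23069 ≡ 19 (mod 25); 19·4 ≡ 1, so inverse 4.
a ≡ 16·25075·14 + 18·9775·31 + 11·33925·12 + 6·23069·4 = 16103006.
16103006 mod 576725 = 531431.

531431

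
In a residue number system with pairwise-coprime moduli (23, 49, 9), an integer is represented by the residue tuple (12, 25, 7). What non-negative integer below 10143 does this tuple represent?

From x ≡ 12 (mod 23) write x = 12 + 23t. Substituting into x ≡ 25 (mod 49) gives 23t ≡ 13 (mod 49), and since 23⁻¹ ≡ 32 (mod 49), t ≡ 24. Hence x ≡ 12 + 23·24 = 564 (mod 1127).
From x ≡ 564 (mod 1127) write x = 564 + 1127t. Substituting into x ≡ 7 (mod 9) gives 1127t ≡ 1 (mod 9), and since 2⁻¹ ≡ 5 (mod 9), t ≡ 5. Hence x ≡ 564 + 1127·5 = 6199 (mod 10143).

6199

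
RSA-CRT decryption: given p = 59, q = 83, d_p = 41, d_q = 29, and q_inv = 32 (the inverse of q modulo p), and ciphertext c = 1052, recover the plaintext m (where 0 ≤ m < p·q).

m₁ = c^(d_p) mod p: c ≡ 49 (mod 59), and 49^41 mod 59 = 22.
m₂ = c^(d_q) mod q: c ≡ 56 (mod 83), and 56^29 mod 83 = 6.
h = q_inv·(m₁ − m₂) mod p = 32·(22 − 6) mod 59 = 40.
m = m₂ + h·q = 6 + 40·83 = 3326.

3326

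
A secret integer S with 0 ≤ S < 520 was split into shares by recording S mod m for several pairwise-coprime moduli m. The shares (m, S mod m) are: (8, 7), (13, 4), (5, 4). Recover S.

From S ≡ 7 (mod 8) write S = 7 + 8t. Substituting into S ≡ 4 (mod 13) gives 8t ≡ 10 (mod 13), and since 8⁻¹ ≡ 5 (mod 13), t ≡ 11. Hence S ≡ 7 + 8·11 = 95 (mod 104).
From S ≡ 95 (mod 104) write S = 95 + 104t. Substituting into S ≡ 4 (mod 5) gives 104t ≡ 4 (mod 5), and since 4⁻¹ ≡ 4 (mod 5), t ≡ 1. Hence S ≡ 95 + 104·1 = 199 (mod 520).

199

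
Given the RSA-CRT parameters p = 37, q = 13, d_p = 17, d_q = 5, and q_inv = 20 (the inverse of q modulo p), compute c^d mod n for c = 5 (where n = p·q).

96

m₁ = c^(d_p) mod p: c ≡ 5 (mod 37), and 5^17 mod 37 = 22.
m₂ = c^(d_q) mod q: c ≡ 5 (mod 13), and 5^5 mod 13 = 5.
h = q_inv·(m₁ − m₂) mod p = 20·(22 − 5) mod 37 = 7.
m = m₂ + h·q = 5 + 7·13 = 96.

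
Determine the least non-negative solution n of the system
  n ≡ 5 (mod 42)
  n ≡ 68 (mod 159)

Combine the congruences pairwise.
gcd(42, 159) = 3 and 3 | (68 − 5), so the pair is consistent; merging gives n ≡ 1181 (mod 2226), where 2226 = lcm(42, 159).
The solution is unique modulo lcm(42, 159) = 2226.

1181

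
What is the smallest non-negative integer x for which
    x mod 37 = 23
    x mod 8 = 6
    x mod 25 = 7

Combine the congruences pairwise.
From x ≡ 23 (mod 37) write x = 23 + 37t. Substituting into x ≡ 6 (mod 8) gives 37t ≡ 7 (mod 8), and since 5⁻¹ ≡ 5 (mod 8), t ≡ 3. Hence x ≡ 23 + 37·3 = 134 (mod 296).
From x ≡ 134 (mod 296) write x = 134 + 296t. Substituting into x ≡ 7 (mod 25) gives 296t ≡ 23 (mod 25), and since 21⁻¹ ≡ 6 (mod 25), t ≡ 13. Hence x ≡ 134 + 296·13 = 3982 (mod 7400).

3982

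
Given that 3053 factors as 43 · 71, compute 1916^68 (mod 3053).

1776

Mod 43: 1916 ≡ 24; by Fermat, exponent reduces to 68 mod 42 = 26; 24^26 ≡ 13 (mod 43).
Mod 71: 1916 ≡ 70; 70^68 ≡ 1 (mod 71).
Combine by CRT: x ≡ 13 (mod 43), x ≡ 1 (mod 71) ⇒ x ≡ 1776 (mod 3053).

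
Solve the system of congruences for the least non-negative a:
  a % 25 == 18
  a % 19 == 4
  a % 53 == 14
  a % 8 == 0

75168

Combine the congruences pairwise.
From a ≡ 18 (mod 25) write a = 18 + 25t. Substituting into a ≡ 4 (mod 19) gives 25t ≡ 5 (mod 19), and since 6⁻¹ ≡ 16 (mod 19), t ≡ 4. Hence a ≡ 18 + 25·4 = 118 (mod 475).
From a ≡ 118 (mod 475) write a = 118 + 475t. Substituting into a ≡ 14 (mod 53) gives 475t ≡ 2 (mod 53), and since 51⁻¹ ≡ 26 (mod 53), t ≡ 52. Hence a ≡ 118 + 475·52 = 24818 (mod 25175).
From a ≡ 24818 (mod 25175) write a = 24818 + 25175t. Substituting into a ≡ 0 (mod 8) gives 25175t ≡ 6 (mod 8), and since 7⁻¹ ≡ 7 (mod 8), t ≡ 2. Hence a ≡ 24818 + 25175·2 = 75168 (mod 201400).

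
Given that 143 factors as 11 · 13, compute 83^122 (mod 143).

Mod 11: 83 ≡ 6; by Fermat, exponent reduces to 122 mod 10 = 2; 6^2 ≡ 3 (mod 11).
Mod 13: 83 ≡ 5; by Fermat, exponent reduces to 122 mod 12 = 2; 5^2 ≡ 12 (mod 13).
Combine by CRT: x ≡ 3 (mod 11), x ≡ 12 (mod 13) ⇒ x ≡ 25 (mod 143).

25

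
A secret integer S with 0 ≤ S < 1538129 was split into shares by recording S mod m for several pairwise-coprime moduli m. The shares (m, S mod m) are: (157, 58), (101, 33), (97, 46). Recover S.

The moduli are pairwise coprime; N = 157·101·97 = 1538129.
N/157 = 9797; 9797 ≡ 63 (mod 157); 63·5 ≡ 1, so inverse 5.
N/101 = 15229; 15229 ≡ 79 (mod 101); 79·78 ≡ 1, so inverse 78.
N/97 = 15857; 15857 ≡ 46 (mod 97); 46·19 ≡ 1, so inverse 19.
S ≡ 58·9797·5 + 33·15229·78 + 46·15857·19 = 55899594.
55899594 mod 1538129 = 526950.

526950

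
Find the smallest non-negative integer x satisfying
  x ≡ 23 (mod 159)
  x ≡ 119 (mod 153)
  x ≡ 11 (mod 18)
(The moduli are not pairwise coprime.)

2567

Combine the congruences pairwise.
gcd(159, 153) = 3 and 3 | (119 − 23), so the pair is consistent; merging gives x ≡ 2567 (mod 8109), where 8109 = lcm(159, 153).
gcd(8109, 18) = 9 and 9 | (11 − 2567), so the pair is consistent; merging gives x ≡ 2567 (mod 16218), where 16218 = lcm(8109, 18).
The solution is unique modulo lcm(159, 153, 18) = 16218.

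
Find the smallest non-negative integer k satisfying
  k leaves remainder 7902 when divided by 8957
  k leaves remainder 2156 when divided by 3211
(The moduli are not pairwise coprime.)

169128

gcd(8957, 3211) = 169 and 169 | (2156 − 7902), so the pair is consistent; merging gives k ≡ 169128 (mod 170183), where 170183 = lcm(8957, 3211).
The solution is unique modulo lcm(8957, 3211) = 170183.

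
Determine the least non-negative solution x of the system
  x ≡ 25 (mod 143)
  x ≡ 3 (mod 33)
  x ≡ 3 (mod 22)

597

Combine the congruences pairwise.
gcd(143, 33) = 11 and 11 | (3 − 25), so the pair is consistent; merging gives x ≡ 168 (mod 429), where 429 = lcm(143, 33).
gcd(429, 22) = 11 and 11 | (3 − 168), so the pair is consistent; merging gives x ≡ 597 (mod 858), where 858 = lcm(429, 22).
The solution is unique modulo lcm(143, 33, 22) = 858.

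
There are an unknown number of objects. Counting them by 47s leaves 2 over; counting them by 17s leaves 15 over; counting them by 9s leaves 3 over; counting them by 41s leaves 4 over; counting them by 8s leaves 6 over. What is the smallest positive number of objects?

From N ≡ 2 (mod 47) write N = 2 + 47t. Substituting into N ≡ 15 (mod 17) gives 47t ≡ 13 (mod 17), and since 13⁻¹ ≡ 4 (mod 17), t ≡ 1. Hence N ≡ 2 + 47·1 = 49 (mod 799).
From N ≡ 49 (mod 799) write N = 49 + 799t. Substituting into N ≡ 3 (mod 9) gives 799t ≡ 8 (mod 9), and since 7⁻¹ ≡ 4 (mod 9), t ≡ 5. Hence N ≡ 49 + 799·5 = 4044 (mod 7191).
From N ≡ 4044 (mod 7191) write N = 4044 + 7191t. Substituting into N ≡ 4 (mod 41) gives 7191t ≡ 19 (mod 41), and since 16⁻¹ ≡ 18 (mod 41), t ≡ 14. Hence N ≡ 4044 + 7191·14 = 104718 (mod 294831).
From N ≡ 104718 (mod 294831) write N = 104718 + 294831t. Substituting into N ≡ 6 (mod 8) gives 294831t ≡ 0 (mod 8), and since 7⁻¹ ≡ 7 (mod 8), t ≡ 0. Hence N ≡ 104718 + 294831·0 = 104718 (mod 2358648).

104718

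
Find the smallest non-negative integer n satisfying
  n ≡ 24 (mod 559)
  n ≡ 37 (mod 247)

Combine the congruences pairwise.
gcd(559, 247) = 13 and 13 | (37 − 24), so the pair is consistent; merging gives n ≡ 2260 (mod 10621), where 10621 = lcm(559, 247).
The solution is unique modulo lcm(559, 247) = 10621.

2260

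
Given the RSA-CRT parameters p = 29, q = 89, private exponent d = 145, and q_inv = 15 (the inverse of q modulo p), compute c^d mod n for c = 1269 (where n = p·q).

d_p = d mod (p−1) = 145 mod 28 = 5; d_q = d mod (q−1) = 57.
m₁ = c^(d_p) mod p: c ≡ 22 (mod 29), and 22^5 mod 29 = 13.
m₂ = c^(d_q) mod q: c ≡ 23 (mod 89), and 23^57 mod 89 = 7.
h = q_inv·(m₁ − m₂) mod p = 15·(13 − 7) mod 29 = 3.
m = m₂ + h·q = 7 + 3·89 = 274.

274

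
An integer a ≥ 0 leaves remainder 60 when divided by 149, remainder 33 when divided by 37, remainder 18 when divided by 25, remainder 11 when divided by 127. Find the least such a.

3783468

The moduli are pairwise coprime; N = 149·37·25·127 = 17503775.
N/149 = 117475; 117475 ≡ 63 (mod 149); 63·123 ≡ 1, so inverse 123.
N/37 = 473075; 473075 ≡ 30 (mod 37); 30·21 ≡ 1, so inverse 21.
N/25 = 700151; 700151 ≡ 1 (mod 25), inverse 1.
N/127 = 137825; 137825 ≡ 30 (mod 127); 30·72 ≡ 1, so inverse 72.
a ≡ 60·117475·123 + 33·473075·21 + 18·700151·1 + 11·137825·72 = 1316566593.
1316566593 mod 17503775 = 3783468.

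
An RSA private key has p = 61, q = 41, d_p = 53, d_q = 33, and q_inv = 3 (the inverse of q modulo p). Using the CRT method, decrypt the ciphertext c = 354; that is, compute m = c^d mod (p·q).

2302

m₁ = c^(d_p) mod p: c ≡ 49 (mod 61), and 49^53 mod 61 = 45.
m₂ = c^(d_q) mod q: c ≡ 26 (mod 41), and 26^33 mod 41 = 6.
h = q_inv·(m₁ − m₂) mod p = 3·(45 − 6) mod 61 = 56.
m = m₂ + h·q = 6 + 56·41 = 2302.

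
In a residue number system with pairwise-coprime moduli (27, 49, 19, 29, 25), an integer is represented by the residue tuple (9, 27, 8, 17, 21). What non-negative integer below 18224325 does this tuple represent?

The moduli are pairwise coprime; N = 27·49·19·29·25 = 18224325.
N/27 = 674975; 674975 ≡ 2 (mod 27); 2·14 ≡ 1, so inverse 14.
N/49 = 371925; 371925 ≡ 15 (mod 49); 15·36 ≡ 1, so inverse 36.
N/19 = 959175; 959175 ≡ 17 (mod 19); 17·9 ≡ 1, so inverse 9.
N/29 = 628425; 628425 ≡ 24 (mod 29); 24·23 ≡ 1, so inverse 23.
N/25 = 728973; 728973 ≡ 23 (mod 25); 23·12 ≡ 1, so inverse 12.
x ≡ 9·674975·14 + 27·371925·36 + 8·959175·9 + 17·628425·23 + 21·728973·12 = 945033921.
945033921 mod 18224325 = 15593346.

15593346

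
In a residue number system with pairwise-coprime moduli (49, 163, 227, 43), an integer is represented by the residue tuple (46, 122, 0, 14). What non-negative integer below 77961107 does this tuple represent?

Combine the congruences pairwise.
From x ≡ 46 (mod 49) write x = 46 + 49t. Substituting into x ≡ 122 (mod 163) gives 49t ≡ 76 (mod 163), and since 49⁻¹ ≡ 10 (mod 163), t ≡ 108. Hence x ≡ 46 + 49·108 = 5338 (mod 7987).
From x ≡ 5338 (mod 7987) write x = 5338 + 7987t. Substituting into x ≡ 0 (mod 227) gives 7987t ≡ 110 (mod 227), and since 42⁻¹ ≡ 200 (mod 227), t ≡ 208. Hence x ≡ 5338 + 7987·208 = 1666634 (mod 1813049).
From x ≡ 1666634 (mod 1813049) write x = 1666634 + 1813049t. Substituting into x ≡ 14 (mod 43) gives 1813049t ≡ 17 (mod 43), and since 40⁻¹ ≡ 14 (mod 43), t ≡ 23. Hence x ≡ 1666634 + 1813049·23 = 43366761 (mod 77961107).

43366761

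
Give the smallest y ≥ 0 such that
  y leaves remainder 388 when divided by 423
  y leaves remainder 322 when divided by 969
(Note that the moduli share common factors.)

57493

Combine the congruences pairwise.
gcd(423, 969) = 3 and 3 | (322 − 388), so the pair is consistent; merging gives y ≡ 57493 (mod 136629), where 136629 = lcm(423, 969).
The solution is unique modulo lcm(423, 969) = 136629.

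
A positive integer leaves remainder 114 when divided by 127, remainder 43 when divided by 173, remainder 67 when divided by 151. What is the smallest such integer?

The moduli are pairwise coprime; M = 127·173·151 = 3317621.
M/127 = 26123; 26123 ≡ 88 (mod 127); 88·13 ≡ 1, so inverse 13.
M/173 = 19177; 19177 ≡ 147 (mod 173); 147·153 ≡ 1, so inverse 153.
M/151 = 21971; 21971 ≡ 76 (mod 151); 76·2 ≡ 1, so inverse 2.
N ≡ 114·26123·13 + 43·19177·153 + 67·21971·2 = 167823883.
167823883 mod 3317621 = 1942833.

1942833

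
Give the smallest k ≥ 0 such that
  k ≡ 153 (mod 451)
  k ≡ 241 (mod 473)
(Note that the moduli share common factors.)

gcd(451, 473) = 11 and 11 | (241 − 153), so the pair is consistent; merging gives k ≡ 17742 (mod 19393), where 19393 = lcm(451, 473).
The solution is unique modulo lcm(451, 473) = 19393.

17742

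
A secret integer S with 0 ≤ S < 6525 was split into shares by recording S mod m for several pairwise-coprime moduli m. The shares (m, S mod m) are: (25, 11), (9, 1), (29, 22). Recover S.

1936

The moduli are pairwise coprime; N = 25·9·29 = 6525.
N/25 = 261; 261 ≡ 11 (mod 25); 11·16 ≡ 1, so inverse 16.
N/9 = 725; 725 ≡ 5 (mod 9); 5·2 ≡ 1, so inverse 2.
N/29 = 225; 225 ≡ 22 (mod 29); 22·4 ≡ 1, so inverse 4.
S ≡ 11·261·16 + 1·725·2 + 22·225·4 = 67186.
67186 mod 6525 = 1936.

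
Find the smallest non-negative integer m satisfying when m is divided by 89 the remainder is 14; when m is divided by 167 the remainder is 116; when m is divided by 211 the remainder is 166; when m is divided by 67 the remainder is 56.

13894516

The moduli are pairwise coprime; N = 89·167·211·67 = 210118231.
N/89 = 2360879; 2360879 ≡ 65 (mod 89); 65·63 ≡ 1, so inverse 63.
N/167 = 1258193; 1258193 ≡ 15 (mod 167); 15·78 ≡ 1, so inverse 78.
N/211 = 995821; 995821 ≡ 112 (mod 211); 112·130 ≡ 1, so inverse 130.
N/67 = 3136093; 3136093 ≡ 24 (mod 67); 24·14 ≡ 1, so inverse 14.
m ≡ 14·2360879·63 + 116·1258193·78 + 166·995821·130 + 56·3136093·14 = 37414939634.
37414939634 mod 210118231 = 13894516.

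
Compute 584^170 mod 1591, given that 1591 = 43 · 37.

Mod 43: 584 ≡ 25; by Fermat, exponent reduces to 170 mod 42 = 2; 25^2 ≡ 23 (mod 43).
Mod 37: 584 ≡ 29; by Fermat, exponent reduces to 170 mod 36 = 26; 29^26 ≡ 27 (mod 37).
Combine by CRT: x ≡ 23 (mod 43), x ≡ 27 (mod 37) ⇒ x ≡ 582 (mod 1591).

582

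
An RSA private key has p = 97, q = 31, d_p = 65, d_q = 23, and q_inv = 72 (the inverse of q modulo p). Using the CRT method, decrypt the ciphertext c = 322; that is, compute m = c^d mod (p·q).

921

m₁ = c^(d_p) mod p: c ≡ 31 (mod 97), and 31^65 mod 97 = 48.
m₂ = c^(d_q) mod q: c ≡ 12 (mod 31), and 12^23 mod 31 = 22.
h = q_inv·(m₁ − m₂) mod p = 72·(48 − 22) mod 97 = 29.
m = m₂ + h·q = 22 + 29·31 = 921.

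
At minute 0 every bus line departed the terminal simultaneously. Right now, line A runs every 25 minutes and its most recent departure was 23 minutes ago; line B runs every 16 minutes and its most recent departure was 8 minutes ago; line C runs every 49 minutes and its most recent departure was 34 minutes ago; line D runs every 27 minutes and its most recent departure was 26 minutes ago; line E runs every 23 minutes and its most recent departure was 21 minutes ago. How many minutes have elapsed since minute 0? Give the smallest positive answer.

6452648

The moduli are pairwise coprime; N = 25·16·49·27·23 = 12171600.
N/25 = 486864; 486864 ≡ 14 (mod 25); 14·9 ≡ 1, so inverse 9.
N/16 = 760725; 760725 ≡ 5 (mod 16); 5·13 ≡ 1, so inverse 13.
N/49 = 248400; 248400 ≡ 19 (mod 49); 19·31 ≡ 1, so inverse 31.
N/27 = 450800; 450800 ≡ 8 (mod 27); 8·17 ≡ 1, so inverse 17.
N/23 = 529200; 529200 ≡ 16 (mod 23); 16·13 ≡ 1, so inverse 13.
t ≡ 23·486864·9 + 8·760725·13 + 34·248400·31 + 26·450800·17 + 21·529200·13 = 785435048.
785435048 mod 12171600 = 6452648.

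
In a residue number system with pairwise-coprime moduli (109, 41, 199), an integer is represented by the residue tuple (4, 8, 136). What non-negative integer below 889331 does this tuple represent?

235553

From x ≡ 4 (mod 109) write x = 4 + 109t. Substituting into x ≡ 8 (mod 41) gives 109t ≡ 4 (mod 41), and since 27⁻¹ ≡ 38 (mod 41), t ≡ 29. Hence x ≡ 4 + 109·29 = 3165 (mod 4469).
From x ≡ 3165 (mod 4469) write x = 3165 + 4469t. Substituting into x ≡ 136 (mod 199) gives 4469t ≡ 155 (mod 199), and since 91⁻¹ ≡ 35 (mod 199), t ≡ 52. Hence x ≡ 3165 + 4469·52 = 235553 (mod 889331).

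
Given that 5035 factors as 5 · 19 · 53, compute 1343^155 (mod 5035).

2282

Mod 5: 1343 ≡ 3; by Fermat, exponent reduces to 155 mod 4 = 3; 3^3 ≡ 2 (mod 5).
Mod 19: 1343 ≡ 13; by Fermat, exponent reduces to 155 mod 18 = 11; 13^11 ≡ 2 (mod 19).
Mod 53: 1343 ≡ 18; by Fermat, exponent reduces to 155 mod 52 = 51; 18^51 ≡ 3 (mod 53).
Combine by CRT: x ≡ 2 (mod 5), x ≡ 2 (mod 19), x ≡ 3 (mod 53) ⇒ x ≡ 2282 (mod 5035).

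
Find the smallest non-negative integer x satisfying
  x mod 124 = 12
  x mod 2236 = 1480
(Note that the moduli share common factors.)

12660

gcd(124, 2236) = 4 and 4 | (1480 − 12), so the pair is consistent; merging gives x ≡ 12660 (mod 69316), where 69316 = lcm(124, 2236).
The solution is unique modulo lcm(124, 2236) = 69316.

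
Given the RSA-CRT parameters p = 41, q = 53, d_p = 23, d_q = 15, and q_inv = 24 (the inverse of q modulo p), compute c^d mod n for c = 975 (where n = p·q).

1239

m₁ = c^(d_p) mod p: c ≡ 32 (mod 41), and 32^23 mod 41 = 9.
m₂ = c^(d_q) mod q: c ≡ 21 (mod 53), and 21^15 mod 53 = 20.
h = q_inv·(m₁ − m₂) mod p = 24·(9 − 20) mod 41 = 23.
m = m₂ + h·q = 20 + 23·53 = 1239.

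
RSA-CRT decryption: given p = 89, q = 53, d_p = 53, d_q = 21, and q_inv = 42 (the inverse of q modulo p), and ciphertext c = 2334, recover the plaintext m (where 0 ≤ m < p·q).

m₁ = c^(d_p) mod p: c ≡ 20 (mod 89), and 20^53 mod 89 = 68.
m₂ = c^(d_q) mod q: c ≡ 2 (mod 53), and 2^21 mod 53 = 48.
h = q_inv·(m₁ − m₂) mod p = 42·(68 − 48) mod 89 = 39.
m = m₂ + h·q = 48 + 39·53 = 2115.

2115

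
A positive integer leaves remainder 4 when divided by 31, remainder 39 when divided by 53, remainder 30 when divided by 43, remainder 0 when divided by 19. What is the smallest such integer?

The moduli are pairwise coprime; M = 31·53·43·19 = 1342331.
M/31 = 43301; 43301 ≡ 25 (mod 31); 25·5 ≡ 1, so inverse 5.
M/53 = 25327; 25327 ≡ 46 (mod 53); 46·15 ≡ 1, so inverse 15.
M/43 = 31217; 31217 ≡ 42 (mod 43); 42·42 ≡ 1, so inverse 42.
M/19 = 70649; 70649 ≡ 7 (mod 19); 7·11 ≡ 1, so inverse 11.
n ≡ 4·43301·5 + 39·25327·15 + 30·31217·42 + 0·70649·11 = 55015735.
55015735 mod 1342331 = 1322495.

1322495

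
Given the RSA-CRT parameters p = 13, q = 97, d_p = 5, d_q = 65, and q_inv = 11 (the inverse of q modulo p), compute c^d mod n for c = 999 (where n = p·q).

605

m₁ = c^(d_p) mod p: c ≡ 11 (mod 13), and 11^5 mod 13 = 7.
m₂ = c^(d_q) mod q: c ≡ 29 (mod 97), and 29^65 mod 97 = 23.
h = q_inv·(m₁ − m₂) mod p = 11·(7 − 23) mod 13 = 6.
m = m₂ + h·q = 23 + 6·97 = 605.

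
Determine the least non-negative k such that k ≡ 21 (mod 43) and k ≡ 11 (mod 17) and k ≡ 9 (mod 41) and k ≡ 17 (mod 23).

116121

From k ≡ 21 (mod 43) write k = 21 + 43t. Substituting into k ≡ 11 (mod 17) gives 43t ≡ 7 (mod 17), and since 9⁻¹ ≡ 2 (mod 17), t ≡ 14. Hence k ≡ 21 + 43·14 = 623 (mod 731).
From k ≡ 623 (mod 731) write k = 623 + 731t. Substituting into k ≡ 9 (mod 41) gives 731t ≡ 1 (mod 41), and since 34⁻¹ ≡ 35 (mod 41), t ≡ 35. Hence k ≡ 623 + 731·35 = 26208 (mod 29971).
From k ≡ 26208 (mod 29971) write k = 26208 + 29971t. Substituting into k ≡ 17 (mod 23) gives 29971t ≡ 6 (mod 23), and since 2⁻¹ ≡ 12 (mod 23), t ≡ 3. Hence k ≡ 26208 + 29971·3 = 116121 (mod 689333).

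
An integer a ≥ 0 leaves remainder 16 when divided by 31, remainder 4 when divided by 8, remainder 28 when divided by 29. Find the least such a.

5596

From a ≡ 16 (mod 31) write a = 16 + 31t. Substituting into a ≡ 4 (mod 8) gives 31t ≡ 4 (mod 8), and since 7⁻¹ ≡ 7 (mod 8), t ≡ 4. Hence a ≡ 16 + 31·4 = 140 (mod 248).
From a ≡ 140 (mod 248) write a = 140 + 248t. Substituting into a ≡ 28 (mod 29) gives 248t ≡ 4 (mod 29), and since 16⁻¹ ≡ 20 (mod 29), t ≡ 22. Hence a ≡ 140 + 248·22 = 5596 (mod 7192).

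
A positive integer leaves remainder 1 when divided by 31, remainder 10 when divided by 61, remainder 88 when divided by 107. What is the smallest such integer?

182095

The moduli are pairwise coprime; N = 31·61·107 = 202337.
N/31 = 6527; 6527 ≡ 17 (mod 31); 17·11 ≡ 1, so inverse 11.
N/61 = 3317; 3317 ≡ 23 (mod 61); 23·8 ≡ 1, so inverse 8.
N/107 = 1891; 1891 ≡ 72 (mod 107); 72·55 ≡ 1, so inverse 55.
x ≡ 1·6527·11 + 10·3317·8 + 88·1891·55 = 9489597.
9489597 mod 202337 = 182095.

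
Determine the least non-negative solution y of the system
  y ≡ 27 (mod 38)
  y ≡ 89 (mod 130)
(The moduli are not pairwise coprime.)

1129

gcd(38, 130) = 2 and 2 | (89 − 27), so the pair is consistent; merging gives y ≡ 1129 (mod 2470), where 2470 = lcm(38, 130).
The solution is unique modulo lcm(38, 130) = 2470.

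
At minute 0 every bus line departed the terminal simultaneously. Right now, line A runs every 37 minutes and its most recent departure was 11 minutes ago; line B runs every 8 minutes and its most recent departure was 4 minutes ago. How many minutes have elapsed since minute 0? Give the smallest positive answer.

196

From t ≡ 11 (mod 37) write t = 11 + 37s. Substituting into t ≡ 4 (mod 8) gives 37s ≡ 1 (mod 8), and since 5⁻¹ ≡ 5 (mod 8), s ≡ 5. Hence t ≡ 11 + 37·5 = 196 (mod 296).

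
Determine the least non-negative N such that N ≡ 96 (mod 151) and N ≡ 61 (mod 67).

From N ≡ 96 (mod 151) write N = 96 + 151t. Substituting into N ≡ 61 (mod 67) gives 151t ≡ 32 (mod 67), and since 17⁻¹ ≡ 4 (mod 67), t ≡ 61. Hence N ≡ 96 + 151·61 = 9307 (mod 10117).

9307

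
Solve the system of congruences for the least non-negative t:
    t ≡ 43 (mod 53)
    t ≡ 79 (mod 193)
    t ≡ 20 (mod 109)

946358

From t ≡ 43 (mod 53) write t = 43 + 53s. Substituting into t ≡ 79 (mod 193) gives 53s ≡ 36 (mod 193), and since 53⁻¹ ≡ 51 (mod 193), s ≡ 99. Hence t ≡ 43 + 53·99 = 5290 (mod 10229).
From t ≡ 5290 (mod 10229) write t = 5290 + 10229s. Substituting into t ≡ 20 (mod 109) gives 10229s ≡ 71 (mod 109), and since 92⁻¹ ≡ 32 (mod 109), s ≡ 92. Hence t ≡ 5290 + 10229·92 = 946358 (mod 1114961).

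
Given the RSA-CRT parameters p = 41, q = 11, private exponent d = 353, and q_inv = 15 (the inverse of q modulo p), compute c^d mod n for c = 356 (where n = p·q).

d_p = d mod (p−1) = 353 mod 40 = 33; d_q = d mod (q−1) = 3.
m₁ = c^(d_p) mod p: c ≡ 28 (mod 41), and 28^33 mod 41 = 11.
m₂ = c^(d_q) mod q: c ≡ 4 (mod 11), and 4^3 mod 11 = 9.
h = q_inv·(m₁ − m₂) mod p = 15·(11 − 9) mod 41 = 30.
m = m₂ + h·q = 9 + 30·11 = 339.

339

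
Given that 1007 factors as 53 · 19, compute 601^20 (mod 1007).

543

Mod 53: 601 ≡ 18; 18^20 ≡ 13 (mod 53).
Mod 19: 601 ≡ 12; by Fermat, exponent reduces to 20 mod 18 = 2; 12^2 ≡ 11 (mod 19).
Combine by CRT: x ≡ 13 (mod 53), x ≡ 11 (mod 19) ⇒ x ≡ 543 (mod 1007).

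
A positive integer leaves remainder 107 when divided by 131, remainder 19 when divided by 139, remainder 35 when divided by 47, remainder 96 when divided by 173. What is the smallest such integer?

From n ≡ 107 (mod 131) write n = 107 + 131t. Substituting into n ≡ 19 (mod 139) gives 131t ≡ 51 (mod 139), and since 131⁻¹ ≡ 52 (mod 139), t ≡ 11. Hence n ≡ 107 + 131·11 = 1548 (mod 18209).
From n ≡ 1548 (mod 18209) write n = 1548 + 18209t. Substituting into n ≡ 35 (mod 47) gives 18209t ≡ 38 (mod 47), and since 20⁻¹ ≡ 40 (mod 47), t ≡ 16. Hence n ≡ 1548 + 18209·16 = 292892 (mod 855823).
From n ≡ 292892 (mod 855823) write n = 292892 + 855823t. Substituting into n ≡ 96 (mod 173) gives 855823t ≡ 93 (mod 173), and since 165⁻¹ ≡ 108 (mod 173), t ≡ 10. Hence n ≡ 292892 + 855823·10 = 8851122 (mod 148057379).

8851122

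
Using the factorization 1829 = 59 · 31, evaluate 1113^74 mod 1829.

Mod 59: 1113 ≡ 51; by Fermat, exponent reduces to 74 mod 58 = 16; 51^16 ≡ 45 (mod 59).
Mod 31: 1113 ≡ 28; by Fermat, exponent reduces to 74 mod 30 = 14; 28^14 ≡ 10 (mod 31).
Combine by CRT: x ≡ 45 (mod 59), x ≡ 10 (mod 31) ⇒ x ≡ 1343 (mod 1829).

1343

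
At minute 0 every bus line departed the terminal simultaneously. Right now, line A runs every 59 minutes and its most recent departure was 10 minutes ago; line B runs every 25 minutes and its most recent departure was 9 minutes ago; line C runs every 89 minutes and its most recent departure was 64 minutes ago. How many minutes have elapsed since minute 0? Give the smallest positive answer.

The moduli are pairwise coprime; N = 59·25·89 = 131275.
N/59 = 2225; 2225 ≡ 42 (mod 59); 42·52 ≡ 1, so inverse 52.
N/25 = 5251; 5251 ≡ 1 (mod 25), inverse 1.
N/89 = 1475; 1475 ≡ 51 (mod 89); 51·7 ≡ 1, so inverse 7.
t ≡ 10·2225·52 + 9·5251·1 + 64·1475·7 = 1865059.
1865059 mod 131275 = 27209.

27209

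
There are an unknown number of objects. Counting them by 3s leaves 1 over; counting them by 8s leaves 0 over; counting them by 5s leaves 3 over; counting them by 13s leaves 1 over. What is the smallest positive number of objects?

1288

The moduli are pairwise coprime; M = 3·8·5·13 = 1560.
M/3 = 520; 520 ≡ 1 (mod 3), inverse 1.
M/8 = 195; 195 ≡ 3 (mod 8); 3·3 ≡ 1, so inverse 3.
M/5 = 312; 312 ≡ 2 (mod 5); 2·3 ≡ 1, so inverse 3.
M/13 = 120; 120 ≡ 3 (mod 13); 3·9 ≡ 1, so inverse 9.
N ≡ 1·520·1 + 0·195·3 + 3·312·3 + 1·120·9 = 4408.
4408 mod 1560 = 1288.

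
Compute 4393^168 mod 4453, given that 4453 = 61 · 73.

794

Mod 61: 4393 ≡ 1; by Fermat, exponent reduces to 168 mod 60 = 48; 1^48 ≡ 1 (mod 61).
Mod 73: 4393 ≡ 13; by Fermat, exponent reduces to 168 mod 72 = 24; 13^24 ≡ 64 (mod 73).
Combine by CRT: x ≡ 1 (mod 61), x ≡ 64 (mod 73) ⇒ x ≡ 794 (mod 4453).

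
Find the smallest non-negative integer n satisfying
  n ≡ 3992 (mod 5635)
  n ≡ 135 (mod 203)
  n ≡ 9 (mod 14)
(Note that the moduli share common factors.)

167407

Combine the congruences pairwise.
gcd(5635, 203) = 7 and 7 | (135 − 3992), so the pair is consistent; merging gives n ≡ 3992 (mod 163415), where 163415 = lcm(5635, 203).
gcd(163415, 14) = 7 and 7 | (9 − 3992), so the pair is consistent; merging gives n ≡ 167407 (mod 326830), where 326830 = lcm(163415, 14).
The solution is unique modulo lcm(5635, 203, 14) = 326830.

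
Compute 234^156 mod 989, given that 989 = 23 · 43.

Mod 23: 234 ≡ 4; by Fermat, exponent reduces to 156 mod 22 = 2; 4^2 ≡ 16 (mod 23).
Mod 43: 234 ≡ 19; by Fermat, exponent reduces to 156 mod 42 = 30; 19^30 ≡ 16 (mod 43).
Combine by CRT: x ≡ 16 (mod 23), x ≡ 16 (mod 43) ⇒ x ≡ 16 (mod 989).

16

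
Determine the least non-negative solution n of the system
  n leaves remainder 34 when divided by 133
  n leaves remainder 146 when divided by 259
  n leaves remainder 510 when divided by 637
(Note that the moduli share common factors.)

289708

gcd(133, 259) = 7 and 7 | (146 − 34), so the pair is consistent; merging gives n ≡ 4290 (mod 4921), where 4921 = lcm(133, 259).
gcd(4921, 637) = 7 and 7 | (510 − 4290), so the pair is consistent; merging gives n ≡ 289708 (mod 447811), where 447811 = lcm(4921, 637).
The solution is unique modulo lcm(133, 259, 637) = 447811.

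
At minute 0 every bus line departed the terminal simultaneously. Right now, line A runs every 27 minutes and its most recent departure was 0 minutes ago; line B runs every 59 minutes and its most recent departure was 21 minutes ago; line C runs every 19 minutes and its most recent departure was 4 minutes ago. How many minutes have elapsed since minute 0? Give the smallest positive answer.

The moduli are pairwise coprime; N = 27·59·19 = 30267.
N/27 = 1121; 1121 ≡ 14 (mod 27); 14·2 ≡ 1, so inverse 2.
N/59 = 513; 513 ≡ 41 (mod 59); 41·36 ≡ 1, so inverse 36.
N/19 = 1593; 1593 ≡ 16 (mod 19); 16·6 ≡ 1, so inverse 6.
t ≡ 0·1121·2 + 21·513·36 + 4·1593·6 = 426060.
426060 mod 30267 = 2322.

2322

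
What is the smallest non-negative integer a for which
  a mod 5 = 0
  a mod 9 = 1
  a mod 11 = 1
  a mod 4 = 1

1585

The moduli are pairwise coprime; N = 5·9·11·4 = 1980.
N/5 = 396; 396 ≡ 1 (mod 5), inverse 1.
N/9 = 220; 220 ≡ 4 (mod 9); 4·7 ≡ 1, so inverse 7.
N/11 = 180; 180 ≡ 4 (mod 11); 4·3 ≡ 1, so inverse 3.
N/4 = 495; 495 ≡ 3 (mod 4); 3·3 ≡ 1, so inverse 3.
a ≡ 0·396·1 + 1·220·7 + 1·180·3 + 1·495·3 = 3565.
3565 mod 1980 = 1585.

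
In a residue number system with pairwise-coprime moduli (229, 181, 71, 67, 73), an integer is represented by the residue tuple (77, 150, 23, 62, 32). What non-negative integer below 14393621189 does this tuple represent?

Combine the congruences pairwise.
From x ≡ 77 (mod 229) write x = 77 + 229t. Substituting into x ≡ 150 (mod 181) gives 229t ≡ 73 (mod 181), and since 48⁻¹ ≡ 132 (mod 181), t ≡ 43. Hence x ≡ 77 + 229·43 = 9924 (mod 41449).
From x ≡ 9924 (mod 41449) write x = 9924 + 41449t. Substituting into x ≡ 23 (mod 71) gives 41449t ≡ 39 (mod 71), and since 56⁻¹ ≡ 52 (mod 71), t ≡ 40. Hence x ≡ 9924 + 41449·40 = 1667884 (mod 2942879).
From x ≡ 1667884 (mod 2942879) write x = 1667884 + 2942879t. Substituting into x ≡ 62 (mod 67) gives 2942879t ≡ 9 (mod 67), and since 38⁻¹ ≡ 30 (mod 67), t ≡ 2. Hence x ≡ 1667884 + 2942879·2 = 7553642 (mod 197172893).
From x ≡ 7553642 (mod 197172893) write x = 7553642 + 197172893t. Substituting into x ≡ 32 (mod 73) gives 197172893t ≡ 65 (mod 73), and since 39⁻¹ ≡ 15 (mod 73), t ≡ 26. Hence x ≡ 7553642 + 197172893·26 = 5134048860 (mod 14393621189).

5134048860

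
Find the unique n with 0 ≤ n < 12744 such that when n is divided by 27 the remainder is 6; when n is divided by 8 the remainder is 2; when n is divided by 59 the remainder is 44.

7242

The moduli are pairwise coprime; M = 27·8·59 = 12744.
M/27 = 472; 472 ≡ 13 (mod 27); 13·25 ≡ 1, so inverse 25.
M/8 = 1593; 1593 ≡ 1 (mod 8), inverse 1.
M/59 = 216; 216 ≡ 39 (mod 59); 39·56 ≡ 1, so inverse 56.
n ≡ 6·472·25 + 2·1593·1 + 44·216·56 = 606210.
606210 mod 12744 = 7242.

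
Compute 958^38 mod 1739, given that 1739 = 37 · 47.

Mod 37: 958 ≡ 33; by Fermat, exponent reduces to 38 mod 36 = 2; 33^2 ≡ 16 (mod 37).
Mod 47: 958 ≡ 18; 18^38 ≡ 37 (mod 47).
Combine by CRT: x ≡ 16 (mod 37), x ≡ 37 (mod 47) ⇒ x ≡ 460 (mod 1739).

460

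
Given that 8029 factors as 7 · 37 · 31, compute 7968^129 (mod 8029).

Mod 7: 7968 ≡ 2; by Fermat, exponent reduces to 129 mod 6 = 3; 2^3 ≡ 1 (mod 7).
Mod 37: 7968 ≡ 13; by Fermat, exponent reduces to 129 mod 36 = 21; 13^21 ≡ 23 (mod 37).
Mod 31: 7968 ≡ 1; by Fermat, exponent reduces to 129 mod 30 = 9; 1^9 ≡ 1 (mod 31).
Combine by CRT: x ≡ 1 (mod 7), x ≡ 23 (mod 37), x ≡ 1 (mod 31) ⇒ x ≡ 652 (mod 8029).

652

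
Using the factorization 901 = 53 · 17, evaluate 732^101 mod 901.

Mod 53: 732 ≡ 43; by Fermat, exponent reduces to 101 mod 52 = 49; 43^49 ≡ 38 (mod 53).
Mod 17: 732 ≡ 1; by Fermat, exponent reduces to 101 mod 16 = 5; 1^5 ≡ 1 (mod 17).
Combine by CRT: x ≡ 38 (mod 53), x ≡ 1 (mod 17) ⇒ x ≡ 409 (mod 901).

409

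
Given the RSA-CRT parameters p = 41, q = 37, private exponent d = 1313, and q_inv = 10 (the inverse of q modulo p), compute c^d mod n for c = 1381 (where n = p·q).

626

d_p = d mod (p−1) = 1313 mod 40 = 33; d_q = d mod (q−1) = 17.
m₁ = c^(d_p) mod p: c ≡ 28 (mod 41), and 28^33 mod 41 = 11.
m₂ = c^(d_q) mod q: c ≡ 12 (mod 37), and 12^17 mod 37 = 34.
h = q_inv·(m₁ − m₂) mod p = 10·(11 − 34) mod 41 = 16.
m = m₂ + h·q = 34 + 16·37 = 626.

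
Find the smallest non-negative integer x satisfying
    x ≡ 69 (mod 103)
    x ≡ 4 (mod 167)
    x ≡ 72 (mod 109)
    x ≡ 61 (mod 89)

143845955

The moduli are pairwise coprime; N = 103·167·109·89 = 166866901.
N/103 = 1620067; 1620067 ≡ 83 (mod 103); 83·36 ≡ 1, so inverse 36.
N/167 = 999203; 999203 ≡ 42 (mod 167); 42·4 ≡ 1, so inverse 4.
N/109 = 1530889; 1530889 ≡ 93 (mod 109); 93·34 ≡ 1, so inverse 34.
N/89 = 1874909; 1874909 ≡ 35 (mod 89); 35·28 ≡ 1, so inverse 28.
x ≡ 69·1620067·36 + 4·999203·4 + 72·1530889·34 + 61·1874909·28 = 10990194520.
10990194520 mod 166866901 = 143845955.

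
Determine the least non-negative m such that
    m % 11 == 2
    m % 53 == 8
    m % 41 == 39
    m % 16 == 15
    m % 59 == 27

From m ≡ 2 (mod 11) write m = 2 + 11t. Substituting into m ≡ 8 (mod 53) gives 11t ≡ 6 (mod 53), and since 11⁻¹ ≡ 29 (mod 53), t ≡ 15. Hence m ≡ 2 + 11·15 = 167 (mod 583).
From m ≡ 167 (mod 583) write m = 167 + 583t. Substituting into m ≡ 39 (mod 41) gives 583t ≡ 36 (mod 41), and since 9⁻¹ ≡ 32 (mod 41), t ≡ 4. Hence m ≡ 167 + 583·4 = 2499 (mod 23903).
From m ≡ 2499 (mod 23903) write m = 2499 + 23903t. Substituting into m ≡ 15 (mod 16) gives 23903t ≡ 12 (mod 16), and since 15⁻¹ ≡ 15 (mod 16), t ≡ 4. Hence m ≡ 2499 + 23903·4 = 98111 (mod 382448).
From m ≡ 98111 (mod 382448) write m = 98111 + 382448t. Substituting into m ≡ 27 (mod 59) gives 382448t ≡ 33 (mod 59), and since 10⁻¹ ≡ 6 (mod 59), t ≡ 21. Hence m ≡ 98111 + 382448·21 = 8129519 (mod 22564432).

8129519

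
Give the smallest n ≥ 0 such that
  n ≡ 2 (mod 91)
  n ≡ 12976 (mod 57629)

301121

Combine the congruences pairwise.
gcd(91, 57629) = 13 and 13 | (12976 − 2), so the pair is consistent; merging gives n ≡ 301121 (mod 403403), where 403403 = lcm(91, 57629).
The solution is unique modulo lcm(91, 57629) = 403403.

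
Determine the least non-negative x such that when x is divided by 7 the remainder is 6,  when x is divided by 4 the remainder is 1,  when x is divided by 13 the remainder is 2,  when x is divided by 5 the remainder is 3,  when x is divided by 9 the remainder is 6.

15693

From x ≡ 6 (mod 7) write x = 6 + 7t. Substituting into x ≡ 1 (mod 4) gives 7t ≡ 3 (mod 4), and since 3⁻¹ ≡ 3 (mod 4), t ≡ 1. Hence x ≡ 6 + 7·1 = 13 (mod 28).
From x ≡ 13 (mod 28) write x = 13 + 28t. Substituting into x ≡ 2 (mod 13) gives 28t ≡ 2 (mod 13), and since 2⁻¹ ≡ 7 (mod 13), t ≡ 1. Hence x ≡ 13 + 28·1 = 41 (mod 364).
From x ≡ 41 (mod 364) write x = 41 + 364t. Substituting into x ≡ 3 (mod 5) gives 364t ≡ 2 (mod 5), and since 4⁻¹ ≡ 4 (mod 5), t ≡ 3. Hence x ≡ 41 + 364·3 = 1133 (mod 1820).
From x ≡ 1133 (mod 1820) write x = 1133 + 1820t. Substituting into x ≡ 6 (mod 9) gives 1820t ≡ 7 (mod 9), and since 2⁻¹ ≡ 5 (mod 9), t ≡ 8. Hence x ≡ 1133 + 1820·8 = 15693 (mod 16380).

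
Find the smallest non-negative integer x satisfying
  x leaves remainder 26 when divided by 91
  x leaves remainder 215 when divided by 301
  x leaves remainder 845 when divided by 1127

gcd(91, 301) = 7 and 7 | (215 − 26), so the pair is consistent; merging gives x ≡ 1118 (mod 3913), where 3913 = lcm(91, 301).
gcd(3913, 1127) = 7 and 7 | (845 − 1118), so the pair is consistent; merging gives x ≡ 455026 (mod 629993), where 629993 = lcm(3913, 1127).
The solution is unique modulo lcm(91, 301, 1127) = 629993.

455026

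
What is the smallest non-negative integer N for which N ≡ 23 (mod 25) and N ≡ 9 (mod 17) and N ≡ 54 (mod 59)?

8373

From N ≡ 23 (mod 25) write N = 23 + 25t. Substituting into N ≡ 9 (mod 17) gives 25t ≡ 3 (mod 17), and since 8⁻¹ ≡ 15 (mod 17), t ≡ 11. Hence N ≡ 23 + 25·11 = 298 (mod 425).
From N ≡ 298 (mod 425) write N = 298 + 425t. Substituting into N ≡ 54 (mod 59) gives 425t ≡ 51 (mod 59), and since 12⁻¹ ≡ 5 (mod 59), t ≡ 19. Hence N ≡ 298 + 425·19 = 8373 (mod 25075).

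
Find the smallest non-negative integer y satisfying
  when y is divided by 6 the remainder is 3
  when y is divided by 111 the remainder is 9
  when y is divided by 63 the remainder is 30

3117

Combine the congruences pairwise.
gcd(6, 111) = 3 and 3 | (9 − 3), so the pair is consistent; merging gives y ≡ 9 (mod 222), where 222 = lcm(6, 111).
gcd(222, 63) = 3 and 3 | (30 − 9), so the pair is consistent; merging gives y ≡ 3117 (mod 4662), where 4662 = lcm(222, 63).
The solution is unique modulo lcm(6, 111, 63) = 4662.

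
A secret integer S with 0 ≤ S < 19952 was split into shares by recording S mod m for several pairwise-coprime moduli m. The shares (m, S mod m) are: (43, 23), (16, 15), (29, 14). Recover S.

Combine the congruences pairwise.
From S ≡ 23 (mod 43) write S = 23 + 43t. Substituting into S ≡ 15 (mod 16) gives 43t ≡ 8 (mod 16), and since 11⁻¹ ≡ 3 (mod 16), t ≡ 8. Hence S ≡ 23 + 43·8 = 367 (mod 688).
From S ≡ 367 (mod 688) write S = 367 + 688t. Substituting into S ≡ 14 (mod 29) gives 688t ≡ 24 (mod 29), and since 21⁻¹ ≡ 18 (mod 29), t ≡ 26. Hence S ≡ 367 + 688·26 = 18255 (mod 19952).

18255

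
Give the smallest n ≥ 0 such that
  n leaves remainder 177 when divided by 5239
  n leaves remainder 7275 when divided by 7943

Combine the congruences pairwise.
gcd(5239, 7943) = 169 and 169 | (7275 − 177), so the pair is consistent; merging gives n ≡ 78762 (mod 246233), where 246233 = lcm(5239, 7943).
The solution is unique modulo lcm(5239, 7943) = 246233.

78762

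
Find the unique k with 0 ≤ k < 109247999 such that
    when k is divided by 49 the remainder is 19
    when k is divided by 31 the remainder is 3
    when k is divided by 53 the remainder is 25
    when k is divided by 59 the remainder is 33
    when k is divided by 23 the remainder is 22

23210633

The moduli are pairwise coprime; N = 49·31·53·59·23 = 109247999.
N/49 = 2229551; 2229551 ≡ 2 (mod 49); 2·25 ≡ 1, so inverse 25.
N/31 = 3524129; 3524129 ≡ 18 (mod 31); 18·19 ≡ 1, so inverse 19.
N/53 = 2061283; 2061283 ≡ 7 (mod 53); 7·38 ≡ 1, so inverse 38.
N/59 = 1851661; 1851661 ≡ 5 (mod 59); 5·12 ≡ 1, so inverse 12.
N/23 = 4749913; 4749913 ≡ 22 (mod 23); 22·22 ≡ 1, so inverse 22.
k ≡ 19·2229551·25 + 3·3524129·19 + 25·2061283·38 + 33·1851661·12 + 22·4749913·22 = 6250346576.
6250346576 mod 109247999 = 23210633.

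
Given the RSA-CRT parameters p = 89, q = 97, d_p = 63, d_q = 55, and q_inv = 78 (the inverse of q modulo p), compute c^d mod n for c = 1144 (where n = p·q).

3326

m₁ = c^(d_p) mod p: c ≡ 76 (mod 89), and 76^63 mod 89 = 33.
m₂ = c^(d_q) mod q: c ≡ 77 (mod 97), and 77^55 mod 97 = 28.
h = q_inv·(m₁ − m₂) mod p = 78·(33 − 28) mod 89 = 34.
m = m₂ + h·q = 28 + 34·97 = 3326.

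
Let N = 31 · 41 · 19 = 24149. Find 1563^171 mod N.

Mod 31: 1563 ≡ 13; by Fermat, exponent reduces to 171 mod 30 = 21; 13^21 ≡ 15 (mod 31).
Mod 41: 1563 ≡ 5; by Fermat, exponent reduces to 171 mod 40 = 11; 5^11 ≡ 36 (mod 41).
Mod 19: 1563 ≡ 5; by Fermat, exponent reduces to 171 mod 18 = 9; 5^9 ≡ 1 (mod 19).
Combine by CRT: x ≡ 15 (mod 31), x ≡ 36 (mod 41), x ≡ 1 (mod 19) ⇒ x ≡ 77 (mod 24149).

77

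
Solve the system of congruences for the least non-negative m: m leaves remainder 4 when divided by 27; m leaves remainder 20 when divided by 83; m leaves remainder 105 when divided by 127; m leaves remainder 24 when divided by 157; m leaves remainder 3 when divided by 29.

The moduli are pairwise coprime; N = 27·83·127·157·29 = 1295815671.
N/27 = 47993173; 47993173 ≡ 25 (mod 27); 25·13 ≡ 1, so inverse 13.
N/83 = 15612237; 15612237 ≡ 20 (mod 83); 20·54 ≡ 1, so inverse 54.
N/127 = 10203273; 10203273 ≡ 93 (mod 127); 93·56 ≡ 1, so inverse 56.
N/157 = 8253603; 8253603 ≡ 113 (mod 157); 113·132 ≡ 1, so inverse 132.
N/29 = 44683299; 44683299 ≡ 12 (mod 29); 12·17 ≡ 1, so inverse 17.
m ≡ 4·47993173·13 + 20·15612237·54 + 105·10203273·56 + 24·8253603·132 + 3·44683299·17 = 107778368749.
107778368749 mod 1295815671 = 225668056.

225668056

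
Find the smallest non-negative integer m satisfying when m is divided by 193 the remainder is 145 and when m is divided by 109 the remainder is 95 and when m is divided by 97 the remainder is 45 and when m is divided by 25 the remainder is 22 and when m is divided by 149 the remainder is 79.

2668922647

Combine the congruences pairwise.
From m ≡ 145 (mod 193) write m = 145 + 193t. Substituting into m ≡ 95 (mod 109) gives 193t ≡ 59 (mod 109), and since 84⁻¹ ≡ 61 (mod 109), t ≡ 2. Hence m ≡ 145 + 193·2 = 531 (mod 21037).
From m ≡ 531 (mod 21037) write m = 531 + 21037t. Substituting into m ≡ 45 (mod 97) gives 21037t ≡ 96 (mod 97), and since 85⁻¹ ≡ 8 (mod 97), t ≡ 89. Hence m ≡ 531 + 21037·89 = 1872824 (mod 2040589).
From m ≡ 1872824 (mod 2040589) write m = 1872824 + 2040589t. Substituting into m ≡ 22 (mod 25) gives 2040589t ≡ 23 (mod 25), and since 14⁻¹ ≡ 9 (mod 25), t ≡ 7. Hence m ≡ 1872824 + 2040589·7 = 16156947 (mod 51014725).
From m ≡ 16156947 (mod 51014725) write m = 16156947 + 51014725t. Substituting into m ≡ 79 (mod 149) gives 51014725t ≡ 96 (mod 149), and since 105⁻¹ ≡ 44 (mod 149), t ≡ 52. Hence m ≡ 16156947 + 51014725·52 = 2668922647 (mod 7601194025).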